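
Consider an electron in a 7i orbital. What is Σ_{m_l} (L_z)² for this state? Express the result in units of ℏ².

Σ(L_z)² = 182 ℏ²

The 7i subshell has l = 6.
m_l ∈ {-6, -5, -4, -3, -2, -1, 0, 1, 2, 3, 4, 5, 6}.
Summing m² from −6 to 6: Σ m_l² = 182.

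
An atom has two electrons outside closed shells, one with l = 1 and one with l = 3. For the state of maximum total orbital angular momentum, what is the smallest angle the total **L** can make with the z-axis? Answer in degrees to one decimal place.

The total orbital quantum number L ranges from |l₁ − l₂| to l₁ + l₂ in integer steps.
L ∈ {2, 3, 4}.
The maximum is L = 4, with |L_tot| = ℏ√(4·5) = 2√5 ℏ.
The minimum angle with z is arccos(4/√20) ≈ 26.6°.

θ_min ≈ 26.6°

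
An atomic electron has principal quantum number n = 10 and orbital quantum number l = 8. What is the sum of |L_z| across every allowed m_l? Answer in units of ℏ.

m_l ∈ {-8, -7, -6, -5, -4, -3, -2, -1, 0, 1, 2, 3, 4, 5, 6, 7, 8}.
Σ|m_l| = 2·8(8+1)/2 = 72.

Σ|L_z| = 72 ℏ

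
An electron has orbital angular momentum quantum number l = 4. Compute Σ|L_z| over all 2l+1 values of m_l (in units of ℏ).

Σ|L_z| = 20 ℏ

The allowed m_l values are -4, -3, -2, -1, 0, 1, 2, 3, 4.
Σ|m_l| = l(l+1) = 20.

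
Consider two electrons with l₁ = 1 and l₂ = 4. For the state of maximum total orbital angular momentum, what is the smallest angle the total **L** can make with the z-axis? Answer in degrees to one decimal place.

θ_min ≈ 24.1°

Angular momentum addition gives L = |l₁ − l₂|, …, l₁ + l₂.
Allowed values: L = 3, 4, 5.
The maximum is L = 5, with |L_tot| = ℏ√(5·6) = √30 ℏ.
The minimum angle with z is arccos(5/√30) ≈ 24.1°.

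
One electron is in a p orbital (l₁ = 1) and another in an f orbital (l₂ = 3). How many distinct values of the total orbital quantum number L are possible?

3

The total orbital quantum number L ranges from |l₁ − l₂| to l₁ + l₂ in integer steps.
So L can be 2, 3, 4.
That is 3 values.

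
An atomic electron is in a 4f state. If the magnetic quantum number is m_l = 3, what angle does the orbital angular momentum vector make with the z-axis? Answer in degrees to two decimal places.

θ ≈ 30.00°

For 4f, l = 3.
|L|² = l(l+1)ℏ² = 12ℏ², so |L| = 2√3 ℏ.
L_z = m_l ℏ = 3ℏ.
cos θ = L_z/|L| = 3/√12, so θ ≈ 30.00°.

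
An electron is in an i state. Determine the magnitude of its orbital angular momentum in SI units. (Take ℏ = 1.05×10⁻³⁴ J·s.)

I corresponds to l = 6.
|L| = ℏ√(l(l+1)) = ℏ√(6·7) = √42 ℏ
Numerically, |L| = 6.481 × (1.05×10⁻³⁴ J·s) = 6.80×10⁻³⁴ J·s.

|L| = 6.80×10⁻³⁴ J·s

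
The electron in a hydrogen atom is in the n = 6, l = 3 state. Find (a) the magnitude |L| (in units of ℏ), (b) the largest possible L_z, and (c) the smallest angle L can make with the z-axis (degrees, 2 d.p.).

|L| = ℏ√(3·4) = 2√3 ℏ ≈ 3.464ℏ.
L_z,max = lℏ = 3ℏ.
cos θ_min = 3/√12, so θ_min ≈ 30.00°.

|L| = 2√3 ℏ ≈ 3.464ℏ; L_z,max = 3ℏ; θ_min ≈ 30.00°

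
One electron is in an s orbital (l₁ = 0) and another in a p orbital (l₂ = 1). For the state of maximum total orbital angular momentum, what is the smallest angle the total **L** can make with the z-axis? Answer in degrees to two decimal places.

θ_min ≈ 45.00°

Angular momentum addition gives L = |l₁ − l₂|, …, l₁ + l₂.
So L can be 1.
The maximum is L = 1, with |L_tot| = ℏ√(1·2) = √2 ℏ.
The minimum angle with z is arccos(1/√2) ≈ 45.00°.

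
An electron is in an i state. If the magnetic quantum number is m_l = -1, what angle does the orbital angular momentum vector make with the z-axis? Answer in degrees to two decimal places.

An i state has l = 6.
|L|² = l(l+1)ℏ² = 42ℏ², so |L| = √42 ℏ.
L_z = m_l ℏ = −1ℏ.
cos θ = L_z/|L| = -1/√42, so θ ≈ 98.88°.

θ ≈ 98.88°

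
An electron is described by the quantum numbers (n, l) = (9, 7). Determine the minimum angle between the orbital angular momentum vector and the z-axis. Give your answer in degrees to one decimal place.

|L| = √(l(l+1)) ℏ = 2√14 ℏ.
The smallest angle corresponds to the largest L_z, i.e. m_l = l = 7, giving L_z = 7ℏ.
cos θ_min = 7/√56, so θ_min ≈ 20.7°.

θ_min ≈ 20.7°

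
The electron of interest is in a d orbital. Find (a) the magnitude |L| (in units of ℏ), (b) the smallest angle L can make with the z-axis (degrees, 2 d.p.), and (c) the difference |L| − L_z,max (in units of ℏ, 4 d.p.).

For a d orbital, l = 2.
|L| = ℏ√(2·3) = √6 ℏ ≈ 2.449ℏ.
cos θ_min = 2/√6, so θ_min ≈ 35.26°.
|L| − L_z,max = (√6 − 2)ℏ ≈ 0.4495ℏ.

|L| = √6 ℏ ≈ 2.449ℏ; θ_min ≈ 35.26°; |L|−L_z,max ≈ 0.4495ℏ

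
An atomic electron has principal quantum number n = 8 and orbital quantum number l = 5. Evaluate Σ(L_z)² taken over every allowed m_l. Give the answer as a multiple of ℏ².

m_l runs from −5 to 5, i.e. {-5, -4, -3, -2, -1, 0, 1, 2, 3, 4, 5}.
Σ m_l² = 2·(1 + 4 + 9 + 16 + 25) = 110.

Σ(L_z)² = 110 ℏ²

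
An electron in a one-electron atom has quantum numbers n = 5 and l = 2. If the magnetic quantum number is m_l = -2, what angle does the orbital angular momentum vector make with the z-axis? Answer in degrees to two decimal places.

θ ≈ 144.74°

|L| = ℏ√(l(l+1)) = √6 ℏ.
L_z = m_l ℏ = −2ℏ.
cos θ = L_z/|L| = -2/√6, so θ ≈ 144.74°.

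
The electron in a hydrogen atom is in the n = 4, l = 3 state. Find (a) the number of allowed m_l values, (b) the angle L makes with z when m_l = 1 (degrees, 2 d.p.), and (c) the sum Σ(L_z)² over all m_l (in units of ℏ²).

7 values; θ(m_l=1) ≈ 73.22°; Σ(L_z)² = 28 ℏ²

There are 2l+1 = 7 values of m_l.
For m_l = 1: cos θ = 1/√12, θ ≈ 73.22°.
Σ m_l² = 28, so Σ(L_z)² = 28 ℏ².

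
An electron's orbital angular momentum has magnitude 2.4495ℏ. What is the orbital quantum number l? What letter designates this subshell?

l = 2 (d orbital)

(|L|/ℏ)² = l(l+1) = 6.
Solving: l = 2.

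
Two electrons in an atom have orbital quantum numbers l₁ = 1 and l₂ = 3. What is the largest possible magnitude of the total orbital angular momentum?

L runs from |1 − 3| = 2 to 1 + 3 = 4.
Allowed values: L = 2, 3, 4.
The largest magnitude corresponds to L = 4: |L_tot| = ℏ√(4·5) = 2√5 ℏ.

|L_tot|_max = 2√5 ℏ ≈ 4.472ℏ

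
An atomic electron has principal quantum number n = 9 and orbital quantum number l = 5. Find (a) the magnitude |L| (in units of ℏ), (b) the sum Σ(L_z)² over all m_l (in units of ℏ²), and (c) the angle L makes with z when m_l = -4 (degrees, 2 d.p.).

|L| = ℏ√(5·6) = √30 ℏ ≈ 5.477ℏ.
Σ m_l² = 110, so Σ(L_z)² = 110 ℏ².
For m_l = -4: cos θ = -4/√30, θ ≈ 136.91°.

|L| = √30 ℏ ≈ 5.477ℏ; Σ(L_z)² = 110 ℏ²; θ(m_l=-4) ≈ 136.91°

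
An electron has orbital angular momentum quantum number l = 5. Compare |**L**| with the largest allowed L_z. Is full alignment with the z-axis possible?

No: L_z,max = 5ℏ < |L| = √30 ℏ ≈ 5.477ℏ

|L| = √30 ℏ ≈ 5.4772ℏ, while L_z,max = lℏ = 5ℏ.
Since |L| > L_z,max, the vector can never point exactly along z; the closest it comes is θ_min = arccos(5/√30) ≈ 24.1°.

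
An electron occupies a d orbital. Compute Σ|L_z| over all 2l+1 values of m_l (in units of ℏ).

For a d orbital, l = 2.
m_l ∈ {-2, -1, 0, 1, 2}.
Σ|m_l| = 2(1+2+…+2) = 6.

Σ|L_z| = 6 ℏ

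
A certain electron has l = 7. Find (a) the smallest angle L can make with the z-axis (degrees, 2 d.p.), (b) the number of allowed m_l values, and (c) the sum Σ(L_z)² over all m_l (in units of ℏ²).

θ_min ≈ 20.70°; 15 values; Σ(L_z)² = 280 ℏ²

cos θ_min = 7/√56, so θ_min ≈ 20.70°.
There are 2l+1 = 15 values of m_l.
Σ m_l² = 280, so Σ(L_z)² = 280 ℏ².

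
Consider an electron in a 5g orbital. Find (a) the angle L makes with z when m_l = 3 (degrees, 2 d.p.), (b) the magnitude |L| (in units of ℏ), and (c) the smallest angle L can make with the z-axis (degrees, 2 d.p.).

5g means n = 5, l = 4.
For m_l = 3: cos θ = 3/√20, θ ≈ 47.87°.
|L| = ℏ√(4·5) = 2√5 ℏ ≈ 4.472ℏ.
cos θ_min = 4/√20, so θ_min ≈ 26.57°.

θ(m_l=3) ≈ 47.87°; |L| = 2√5 ℏ ≈ 4.472ℏ; θ_min ≈ 26.57°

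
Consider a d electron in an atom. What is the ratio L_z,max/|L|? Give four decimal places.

L_z,max/|L| = 0.8165

The letter d corresponds to l = 2.
|L| = √6 ℏ ≈ 2.4495ℏ, while L_z,max = lℏ = 2ℏ.
L_z,max/|L| = 2/√6 = 0.8165.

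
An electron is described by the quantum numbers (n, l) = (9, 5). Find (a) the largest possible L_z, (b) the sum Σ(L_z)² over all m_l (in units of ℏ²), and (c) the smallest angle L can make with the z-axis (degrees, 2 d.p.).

L_z,max = 5ℏ; Σ(L_z)² = 110 ℏ²; θ_min ≈ 24.09°

L_z,max = lℏ = 5ℏ.
Σ m_l² = 110, so Σ(L_z)² = 110 ℏ².
cos θ_min = 5/√30, so θ_min ≈ 24.09°.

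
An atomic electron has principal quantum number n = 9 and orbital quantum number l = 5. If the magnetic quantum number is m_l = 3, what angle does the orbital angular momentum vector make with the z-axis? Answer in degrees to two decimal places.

|L| = ℏ√(l(l+1)) = √30 ℏ.
L_z = m_l ℏ = 3ℏ.
cos θ = L_z/|L| = 3/√30, so θ ≈ 56.79°.

θ ≈ 56.79°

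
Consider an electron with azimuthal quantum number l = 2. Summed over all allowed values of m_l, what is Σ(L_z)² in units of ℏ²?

The allowed m_l values are -2, -1, 0, 1, 2.
Summing m² from −2 to 2: Σ m_l² = 10.

Σ(L_z)² = 10 ℏ²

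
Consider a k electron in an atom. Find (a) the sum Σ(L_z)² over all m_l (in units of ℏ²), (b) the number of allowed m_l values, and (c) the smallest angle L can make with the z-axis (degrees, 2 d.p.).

For a k orbital, l = 7.
Σ m_l² = 280, so Σ(L_z)² = 280 ℏ².
There are 2l+1 = 15 values of m_l.
cos θ_min = 7/√56, so θ_min ≈ 20.70°.

Σ(L_z)² = 280 ℏ²; 15 values; θ_min ≈ 20.70°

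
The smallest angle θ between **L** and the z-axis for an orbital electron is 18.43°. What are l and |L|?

At minimum angle, m_l = l, so cos θ = l/√(l(l+1)); cos²θ = l/(l+1) = 0.9001.
Solving: l = 9.
Then |L| = ℏ√(9·10) = 3√10 ℏ.

l = 9, |L| = 3√10 ℏ ≈ 9.487ℏ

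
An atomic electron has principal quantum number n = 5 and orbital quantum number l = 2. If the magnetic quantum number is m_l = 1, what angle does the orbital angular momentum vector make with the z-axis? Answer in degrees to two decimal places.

θ ≈ 65.91°

|L| = √(l(l+1)) ℏ = √6 ℏ.
L_z = m_l ℏ = 1ℏ.
cos θ = L_z/|L| = 1/√6, so θ ≈ 65.91°.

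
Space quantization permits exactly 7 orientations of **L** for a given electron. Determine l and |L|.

7 = 2l + 1, so l = (7−1)/2 = 3.
|L| = ℏ√(l(l+1)) = ℏ√(3·4) = 2√3 ℏ.

l = 3, |L| = 2√3 ℏ ≈ 3.464ℏ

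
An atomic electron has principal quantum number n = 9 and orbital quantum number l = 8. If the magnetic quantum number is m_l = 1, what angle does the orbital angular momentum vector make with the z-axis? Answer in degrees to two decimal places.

|L| = √(l(l+1)) ℏ = 6√2 ℏ.
L_z = m_l ℏ = 1ℏ.
cos θ = L_z/|L| = 1/√72, so θ ≈ 83.23°.

θ ≈ 83.23°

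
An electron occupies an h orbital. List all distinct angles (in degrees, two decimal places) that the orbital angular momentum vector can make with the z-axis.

θ ∈ {24.09°, 43.09°, 56.79°, 68.58°, 79.48°, 90.00°, 100.52°, 111.42°, 123.21°, 136.91°, 155.91°}

For an h orbital, l = 5.
|L| = √(l(l+1)) ℏ = √30 ℏ.
cos θ = m_l/√30 for each m_l ∈ {-5, -4, -3, -2, -1, 0, 1, 2, 3, 4, 5}.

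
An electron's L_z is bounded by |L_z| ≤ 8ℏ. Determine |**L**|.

Since max m_l = l, l = 8.
|L| = ℏ√(l(l+1)) = 6√2 ℏ.

|L| = 6√2 ℏ ≈ 8.485ℏ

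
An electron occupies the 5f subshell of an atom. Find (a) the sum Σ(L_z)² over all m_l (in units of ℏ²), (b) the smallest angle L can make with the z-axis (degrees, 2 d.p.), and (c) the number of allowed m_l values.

The 5f subshell has l = 3.
Σ m_l² = 28, so Σ(L_z)² = 28 ℏ².
cos θ_min = 3/√12, so θ_min ≈ 30.00°.
There are 2l+1 = 7 values of m_l.

Σ(L_z)² = 28 ℏ²; θ_min ≈ 30.00°; 7 values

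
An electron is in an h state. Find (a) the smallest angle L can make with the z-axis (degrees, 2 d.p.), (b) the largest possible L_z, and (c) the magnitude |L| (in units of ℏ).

For an h orbital, l = 5.
cos θ_min = 5/√30, so θ_min ≈ 24.09°.
L_z,max = lℏ = 5ℏ.
|L| = ℏ√(5·6) = √30 ℏ ≈ 5.477ℏ.

θ_min ≈ 24.09°; L_z,max = 5ℏ; |L| = √30 ℏ ≈ 5.477ℏ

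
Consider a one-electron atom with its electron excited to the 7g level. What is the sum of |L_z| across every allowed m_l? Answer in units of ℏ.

The 7g level has l = 4.
m_l ∈ {-4, -3, -2, -1, 0, 1, 2, 3, 4}.
Σ|m_l| = 2·4(4+1)/2 = 20.

Σ|L_z| = 20 ℏ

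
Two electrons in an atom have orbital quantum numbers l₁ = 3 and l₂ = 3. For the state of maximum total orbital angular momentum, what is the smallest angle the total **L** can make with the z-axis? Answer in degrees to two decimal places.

θ_min ≈ 22.21°

The total orbital quantum number L ranges from |l₁ − l₂| to l₁ + l₂ in integer steps.
L ∈ {0, 1, 2, 3, 4, 5, 6}.
The maximum is L = 6, with |L_tot| = ℏ√(6·7) = √42 ℏ.
The minimum angle with z is arccos(6/√42) ≈ 22.21°.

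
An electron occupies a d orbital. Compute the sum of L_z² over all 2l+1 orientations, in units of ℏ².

Σ(L_z)² = 10 ℏ²

For a d orbital, l = 2.
m_l ∈ {-2, -1, 0, 1, 2}.
Σ m_l² = l(l+1)(2l+1)/3 = 2·3·5/3 = 10.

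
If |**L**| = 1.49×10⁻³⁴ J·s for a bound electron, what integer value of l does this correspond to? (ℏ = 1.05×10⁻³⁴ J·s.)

In units of ℏ, |L| ≈ 1.419.
(|L|/ℏ)² = l(l+1) ≈ 2.01 ⇒ l = 1.

l = 1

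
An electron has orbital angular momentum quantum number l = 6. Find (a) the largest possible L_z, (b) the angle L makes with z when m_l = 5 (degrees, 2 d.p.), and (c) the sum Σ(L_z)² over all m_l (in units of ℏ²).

L_z,max = lℏ = 6ℏ.
For m_l = 5: cos θ = 5/√42, θ ≈ 39.51°.
Σ m_l² = 182, so Σ(L_z)² = 182 ℏ².

L_z,max = 6ℏ; θ(m_l=5) ≈ 39.51°; Σ(L_z)² = 182 ℏ²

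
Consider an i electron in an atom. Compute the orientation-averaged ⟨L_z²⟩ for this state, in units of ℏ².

⟨L_z²⟩ = 14 ℏ²

I corresponds to l = 6.
The allowed m_l values are -6, -5, -4, -3, -2, -1, 0, 1, 2, 3, 4, 5, 6.
⟨L_z²⟩ = ℏ²·l(l+1)/3 = 14ℏ².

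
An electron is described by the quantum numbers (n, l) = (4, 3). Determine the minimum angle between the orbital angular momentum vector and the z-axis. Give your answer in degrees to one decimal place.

θ_min ≈ 30.0°

|L| = ℏ√(l(l+1)) = 2√3 ℏ.
The smallest angle corresponds to the largest L_z, i.e. m_l = l = 3, giving L_z = 3ℏ.
cos θ_min = 3/√12, so θ_min ≈ 30.0°.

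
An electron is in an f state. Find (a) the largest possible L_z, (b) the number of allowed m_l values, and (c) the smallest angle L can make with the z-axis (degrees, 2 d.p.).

For an f orbital, l = 3.
L_z,max = lℏ = 3ℏ.
There are 2l+1 = 7 values of m_l.
cos θ_min = 3/√12, so θ_min ≈ 30.00°.

L_z,max = 3ℏ; 7 values; θ_min ≈ 30.00°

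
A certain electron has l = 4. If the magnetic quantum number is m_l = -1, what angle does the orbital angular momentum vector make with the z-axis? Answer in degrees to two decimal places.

θ ≈ 102.92°

|L| = √(l(l+1)) ℏ = 2√5 ℏ.
L_z = m_l ℏ = −1ℏ.
cos θ = L_z/|L| = -1/√20, so θ ≈ 102.92°.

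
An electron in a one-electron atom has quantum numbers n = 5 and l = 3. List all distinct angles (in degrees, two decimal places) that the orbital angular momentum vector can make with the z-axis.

|L| = √(l(l+1)) ℏ = 2√3 ℏ.
cos θ = m_l/√12 for each m_l ∈ {-3, -2, -1, 0, 1, 2, 3}.

θ ∈ {30.00°, 54.74°, 73.22°, 90.00°, 106.78°, 125.26°, 150.00°}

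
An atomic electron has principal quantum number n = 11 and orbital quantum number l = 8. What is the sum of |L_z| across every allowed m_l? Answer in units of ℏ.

Σ|L_z| = 72 ℏ

The allowed m_l values are -8, -7, -6, -5, -4, -3, -2, -1, 0, 1, 2, 3, 4, 5, 6, 7, 8.
Σ|m_l| = 2(1+2+…+8) = 72.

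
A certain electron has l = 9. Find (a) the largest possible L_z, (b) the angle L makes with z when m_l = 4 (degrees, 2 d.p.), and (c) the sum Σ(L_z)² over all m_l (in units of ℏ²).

L_z,max = lℏ = 9ℏ.
For m_l = 4: cos θ = 4/√90, θ ≈ 65.06°.
Σ m_l² = 570, so Σ(L_z)² = 570 ℏ².

L_z,max = 9ℏ; θ(m_l=4) ≈ 65.06°; Σ(L_z)² = 570 ℏ²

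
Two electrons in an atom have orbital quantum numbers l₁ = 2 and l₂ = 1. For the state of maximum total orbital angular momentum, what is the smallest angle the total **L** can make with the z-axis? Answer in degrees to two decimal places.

Angular momentum addition gives L = |l₁ − l₂|, …, l₁ + l₂.
So L can be 1, 2, 3.
The maximum is L = 3, with |L_tot| = ℏ√(3·4) = 2√3 ℏ.
The minimum angle with z is arccos(3/√12) ≈ 30.00°.

θ_min ≈ 30.00°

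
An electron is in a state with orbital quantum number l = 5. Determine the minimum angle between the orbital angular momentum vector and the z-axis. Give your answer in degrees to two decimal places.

|L|² = l(l+1)ℏ² = 30ℏ², so |L| = √30 ℏ.
The smallest angle corresponds to the largest L_z, i.e. m_l = l = 5, giving L_z = 5ℏ.
cos θ_min = 5/√30, so θ_min ≈ 24.09°.

θ_min ≈ 24.09°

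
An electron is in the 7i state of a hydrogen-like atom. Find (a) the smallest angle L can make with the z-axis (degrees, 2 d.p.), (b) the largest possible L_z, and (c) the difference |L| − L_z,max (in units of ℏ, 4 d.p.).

7i means n = 7, l = 6.
cos θ_min = 6/√42, so θ_min ≈ 22.21°.
L_z,max = lℏ = 6ℏ.
|L| − L_z,max = (√42 − 6)ℏ ≈ 0.4807ℏ.

θ_min ≈ 22.21°; L_z,max = 6ℏ; |L|−L_z,max ≈ 0.4807ℏ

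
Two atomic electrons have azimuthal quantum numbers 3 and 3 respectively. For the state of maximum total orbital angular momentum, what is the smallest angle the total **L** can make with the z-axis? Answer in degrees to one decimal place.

Angular momentum addition gives L = |l₁ − l₂|, …, l₁ + l₂.
Allowed values: L = 0, 1, 2, 3, 4, 5, 6.
The maximum is L = 6, with |L_tot| = ℏ√(6·7) = √42 ℏ.
The minimum angle with z is arccos(6/√42) ≈ 22.2°.

θ_min ≈ 22.2°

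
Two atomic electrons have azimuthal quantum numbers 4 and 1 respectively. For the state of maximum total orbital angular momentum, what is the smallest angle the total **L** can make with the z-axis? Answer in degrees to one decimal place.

Angular momentum addition gives L = |l₁ − l₂|, …, l₁ + l₂.
So L can be 3, 4, 5.
The maximum is L = 5, with |L_tot| = ℏ√(5·6) = √30 ℏ.
The minimum angle with z is arccos(5/√30) ≈ 24.1°.

θ_min ≈ 24.1°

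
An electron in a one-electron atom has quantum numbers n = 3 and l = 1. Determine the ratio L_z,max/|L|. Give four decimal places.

|L| = √2 ℏ ≈ 1.4142ℏ, while L_z,max = lℏ = 1ℏ.
L_z,max/|L| = 1/√2 = 0.7071.

L_z,max/|L| = 0.7071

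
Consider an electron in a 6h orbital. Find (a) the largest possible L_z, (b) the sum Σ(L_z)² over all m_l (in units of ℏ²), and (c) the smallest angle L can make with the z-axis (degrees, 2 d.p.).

For 6h, l = 5.
L_z,max = lℏ = 5ℏ.
Σ m_l² = 110, so Σ(L_z)² = 110 ℏ².
cos θ_min = 5/√30, so θ_min ≈ 24.09°.

L_z,max = 5ℏ; Σ(L_z)² = 110 ℏ²; θ_min ≈ 24.09°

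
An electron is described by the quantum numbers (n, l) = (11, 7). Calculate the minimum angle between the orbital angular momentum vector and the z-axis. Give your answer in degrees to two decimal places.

θ_min ≈ 20.70°

|L| = ℏ√(l(l+1)) = 2√14 ℏ.
The smallest angle corresponds to the largest L_z, i.e. m_l = l = 7, giving L_z = 7ℏ.
cos θ_min = 7/√56, so θ_min ≈ 20.70°.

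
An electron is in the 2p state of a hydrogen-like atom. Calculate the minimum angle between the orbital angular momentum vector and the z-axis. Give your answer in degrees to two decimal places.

θ_min ≈ 45.00°

2p means n = 2, l = 1.
|L| = √(l(l+1)) ℏ = √2 ℏ.
The smallest angle corresponds to the largest L_z, i.e. m_l = l = 1, giving L_z = 1ℏ.
cos θ_min = 1/√2, so θ_min ≈ 45.00°.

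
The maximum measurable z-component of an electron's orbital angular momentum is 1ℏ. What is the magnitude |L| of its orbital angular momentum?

L_z,max = lℏ, so l = 1.
|L| = √(l(l+1)) ℏ = √2 ℏ.

|L| = √2 ℏ ≈ 1.414ℏ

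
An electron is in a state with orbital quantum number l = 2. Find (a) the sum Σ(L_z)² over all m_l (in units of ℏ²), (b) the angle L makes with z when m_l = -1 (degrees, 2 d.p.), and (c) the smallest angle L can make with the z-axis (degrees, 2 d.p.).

Σ m_l² = 10, so Σ(L_z)² = 10 ℏ².
For m_l = -1: cos θ = -1/√6, θ ≈ 114.09°.
cos θ_min = 2/√6, so θ_min ≈ 35.26°.

Σ(L_z)² = 10 ℏ²; θ(m_l=-1) ≈ 114.09°; θ_min ≈ 35.26°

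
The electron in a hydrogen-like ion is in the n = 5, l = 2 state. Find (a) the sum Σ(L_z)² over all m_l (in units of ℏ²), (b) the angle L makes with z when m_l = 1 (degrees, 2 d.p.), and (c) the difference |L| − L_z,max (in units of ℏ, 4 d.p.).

Σ m_l² = 10, so Σ(L_z)² = 10 ℏ².
For m_l = 1: cos θ = 1/√6, θ ≈ 65.91°.
|L| − L_z,max = (√6 − 2)ℏ ≈ 0.4495ℏ.

Σ(L_z)² = 10 ℏ²; θ(m_l=1) ≈ 65.91°; |L|−L_z,max ≈ 0.4495ℏ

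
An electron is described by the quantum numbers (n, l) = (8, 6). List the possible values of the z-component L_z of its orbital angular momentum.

L_z = m_l ℏ with m_l ranging from −l to +l in integer steps.
For l = 6: m_l ∈ {-6, -5, -4, -3, -2, -1, 0, 1, 2, 3, 4, 5, 6}.

L_z ∈ {−6ℏ, −5ℏ, −4ℏ, −3ℏ, −2ℏ, −ℏ, 0, ℏ, 2ℏ, 3ℏ, 4ℏ, 5ℏ, 6ℏ}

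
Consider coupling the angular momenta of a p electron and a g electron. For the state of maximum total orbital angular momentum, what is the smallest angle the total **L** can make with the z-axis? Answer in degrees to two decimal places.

Angular momentum addition gives L = |l₁ − l₂|, …, l₁ + l₂.
So L can be 3, 4, 5.
The maximum is L = 5, with |L_tot| = ℏ√(5·6) = √30 ℏ.
The minimum angle with z is arccos(5/√30) ≈ 24.09°.

θ_min ≈ 24.09°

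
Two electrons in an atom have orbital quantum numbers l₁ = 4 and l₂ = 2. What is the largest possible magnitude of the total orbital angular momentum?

|L_tot|_max = √42 ℏ ≈ 6.481ℏ

L runs from |4 − 2| = 2 to 4 + 2 = 6.
So L can be 2, 3, 4, 5, 6.
The largest magnitude corresponds to L = 6: |L_tot| = ℏ√(6·7) = √42 ℏ.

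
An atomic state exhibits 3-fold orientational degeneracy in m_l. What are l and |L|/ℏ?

2l + 1 = 3 ⇒ l = 1.
|L| = ℏ√(l(l+1)) = ℏ√(1·2) = √2 ℏ.

l = 1, |L| = √2 ℏ ≈ 1.414ℏ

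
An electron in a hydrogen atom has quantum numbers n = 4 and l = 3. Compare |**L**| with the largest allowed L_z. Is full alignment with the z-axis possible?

No: L_z,max = 3ℏ < |L| = 2√3 ℏ ≈ 3.464ℏ

|L| = 2√3 ℏ ≈ 3.4641ℏ, while L_z,max = lℏ = 3ℏ.
Since |L| > L_z,max, the vector can never point exactly along z; the closest it comes is θ_min = arccos(3/√12) ≈ 30.0°.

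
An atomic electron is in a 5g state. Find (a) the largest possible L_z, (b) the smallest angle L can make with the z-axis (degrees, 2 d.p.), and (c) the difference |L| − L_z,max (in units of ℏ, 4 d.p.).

5g means n = 5, l = 4.
L_z,max = lℏ = 4ℏ.
cos θ_min = 4/√20, so θ_min ≈ 26.57°.
|L| − L_z,max = (2√5 − 4)ℏ ≈ 0.4721ℏ.

L_z,max = 4ℏ; θ_min ≈ 26.57°; |L|−L_z,max ≈ 0.4721ℏ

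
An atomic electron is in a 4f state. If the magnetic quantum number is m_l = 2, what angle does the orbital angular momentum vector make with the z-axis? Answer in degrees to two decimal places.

4f means n = 4, l = 3.
|L| = ℏ√(l(l+1)) = 2√3 ℏ.
L_z = m_l ℏ = 2ℏ.
cos θ = L_z/|L| = 2/√12, so θ ≈ 54.74°.

θ ≈ 54.74°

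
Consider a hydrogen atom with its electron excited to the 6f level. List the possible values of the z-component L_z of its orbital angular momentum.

The 6f level has l = 3.
L_z = m_l ℏ with m_l ranging from −l to +l in integer steps.
For l = 3: m_l ∈ {-3, -2, -1, 0, 1, 2, 3}.

L_z ∈ {−3ℏ, −2ℏ, −ℏ, 0, ℏ, 2ℏ, 3ℏ}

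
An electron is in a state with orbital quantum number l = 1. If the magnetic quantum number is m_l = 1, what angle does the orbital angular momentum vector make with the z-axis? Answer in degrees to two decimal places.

|L| = √(l(l+1)) ℏ = √2 ℏ.
L_z = m_l ℏ = 1ℏ.
cos θ = L_z/|L| = 1/√2, so θ ≈ 45.00°.

θ ≈ 45.00°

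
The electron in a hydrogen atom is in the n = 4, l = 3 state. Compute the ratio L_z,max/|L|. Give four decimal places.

|L| = 2√3 ℏ ≈ 3.4641ℏ, while L_z,max = lℏ = 3ℏ.
L_z,max/|L| = 3/√12 = 0.8660.

L_z,max/|L| = 0.8660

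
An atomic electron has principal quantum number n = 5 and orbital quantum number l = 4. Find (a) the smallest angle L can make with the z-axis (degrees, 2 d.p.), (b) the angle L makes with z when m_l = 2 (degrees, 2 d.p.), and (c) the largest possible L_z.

cos θ_min = 4/√20, so θ_min ≈ 26.57°.
For m_l = 2: cos θ = 2/√20, θ ≈ 63.43°.
L_z,max = lℏ = 4ℏ.

θ_min ≈ 26.57°; θ(m_l=2) ≈ 63.43°; L_z,max = 4ℏ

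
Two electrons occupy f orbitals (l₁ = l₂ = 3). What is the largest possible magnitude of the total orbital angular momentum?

|L_tot|_max = √42 ℏ ≈ 6.481ℏ

L runs from |3 − 3| = 0 to 3 + 3 = 6.
So L can be 0, 1, 2, 3, 4, 5, 6.
The largest magnitude corresponds to L = 6: |L_tot| = ℏ√(6·7) = √42 ℏ.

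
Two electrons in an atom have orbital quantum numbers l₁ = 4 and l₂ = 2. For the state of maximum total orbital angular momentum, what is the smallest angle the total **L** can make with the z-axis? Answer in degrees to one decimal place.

L runs from |4 − 2| = 2 to 4 + 2 = 6.
Allowed values: L = 2, 3, 4, 5, 6.
The maximum is L = 6, with |L_tot| = ℏ√(6·7) = √42 ℏ.
The minimum angle with z is arccos(6/√42) ≈ 22.2°.

θ_min ≈ 22.2°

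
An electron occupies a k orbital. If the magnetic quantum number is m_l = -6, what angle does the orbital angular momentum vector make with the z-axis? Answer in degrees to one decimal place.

θ ≈ 143.3°

The letter k corresponds to l = 7.
|L| = ℏ√(l(l+1)) = 2√14 ℏ.
L_z = m_l ℏ = −6ℏ.
cos θ = L_z/|L| = -6/√56, so θ ≈ 143.3°.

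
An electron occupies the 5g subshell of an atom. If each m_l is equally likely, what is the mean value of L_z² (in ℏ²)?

⟨L_z²⟩ = 6.667 ℏ²

The 5g subshell has l = 4.
m_l ∈ {-4, -3, -2, -1, 0, 1, 2, 3, 4}.
⟨L_z²⟩ = ℏ²·(Σ m_l²)/(2l+1) = ℏ²·60/9 = 6.667ℏ².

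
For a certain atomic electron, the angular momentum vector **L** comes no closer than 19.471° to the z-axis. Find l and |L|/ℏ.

At minimum angle, m_l = l, so cos θ = l/√(l(l+1)); cos²θ = l/(l+1) = 0.8889.
l = cos²θ/sin²θ ≈ 8.
Then |L| = ℏ√(8·9) = 6√2 ℏ.

l = 8, |L| = 6√2 ℏ ≈ 8.485ℏ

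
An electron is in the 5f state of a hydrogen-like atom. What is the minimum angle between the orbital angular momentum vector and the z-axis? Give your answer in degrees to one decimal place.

5f means n = 5, l = 3.
|L| = √(l(l+1)) ℏ = 2√3 ℏ.
The smallest angle corresponds to the largest L_z, i.e. m_l = l = 3, giving L_z = 3ℏ.
cos θ_min = 3/√12, so θ_min ≈ 30.0°.

θ_min ≈ 30.0°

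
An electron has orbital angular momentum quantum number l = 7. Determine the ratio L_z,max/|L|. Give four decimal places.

L_z,max/|L| = 0.9354

|L| = 2√14 ℏ ≈ 7.4833ℏ, while L_z,max = lℏ = 7ℏ.
L_z,max/|L| = 7/√56 = 0.9354.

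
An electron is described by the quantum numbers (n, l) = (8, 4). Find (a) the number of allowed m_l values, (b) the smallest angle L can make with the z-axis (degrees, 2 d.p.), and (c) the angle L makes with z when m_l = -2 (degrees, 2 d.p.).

9 values; θ_min ≈ 26.57°; θ(m_l=-2) ≈ 116.57°

There are 2l+1 = 9 values of m_l.
cos θ_min = 4/√20, so θ_min ≈ 26.57°.
For m_l = -2: cos θ = -2/√20, θ ≈ 116.57°.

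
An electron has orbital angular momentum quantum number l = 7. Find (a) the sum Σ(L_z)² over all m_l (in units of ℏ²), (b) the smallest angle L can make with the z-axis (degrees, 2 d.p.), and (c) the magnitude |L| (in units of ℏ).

Σ(L_z)² = 280 ℏ²; θ_min ≈ 20.70°; |L| = 2√14 ℏ ≈ 7.483ℏ

Σ m_l² = 280, so Σ(L_z)² = 280 ℏ².
cos θ_min = 7/√56, so θ_min ≈ 20.70°.
|L| = ℏ√(7·8) = 2√14 ℏ ≈ 7.483ℏ.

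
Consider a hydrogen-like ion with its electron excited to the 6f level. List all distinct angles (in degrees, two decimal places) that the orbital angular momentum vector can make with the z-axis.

The 6f level has l = 3.
|L| = √(l(l+1)) ℏ = 2√3 ℏ.
cos θ = m_l/√12 for each m_l ∈ {-3, -2, -1, 0, 1, 2, 3}.

θ ∈ {30.00°, 54.74°, 73.22°, 90.00°, 106.78°, 125.26°, 150.00°}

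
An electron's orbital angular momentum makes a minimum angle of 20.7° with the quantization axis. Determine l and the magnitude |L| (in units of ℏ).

l = 7, |L| = 2√14 ℏ ≈ 7.483ℏ

cos²θ_min = l/(l+1) = 0.8751.
Thus l = 0.8751/(1 − 0.8751) ≈ 7.
Then |L| = ℏ√(7·8) = 2√14 ℏ.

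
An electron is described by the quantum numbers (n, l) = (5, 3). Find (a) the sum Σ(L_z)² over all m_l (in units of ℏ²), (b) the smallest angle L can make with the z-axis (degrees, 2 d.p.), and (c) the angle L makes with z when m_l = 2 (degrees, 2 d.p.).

Σ(L_z)² = 28 ℏ²; θ_min ≈ 30.00°; θ(m_l=2) ≈ 54.74°

Σ m_l² = 28, so Σ(L_z)² = 28 ℏ².
cos θ_min = 3/√12, so θ_min ≈ 30.00°.
For m_l = 2: cos θ = 2/√12, θ ≈ 54.74°.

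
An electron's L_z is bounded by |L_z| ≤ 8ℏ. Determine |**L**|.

|L| = 6√2 ℏ ≈ 8.485ℏ

L_z,max = lℏ, so l = 8.
|L| = √(l(l+1)) ℏ = 6√2 ℏ.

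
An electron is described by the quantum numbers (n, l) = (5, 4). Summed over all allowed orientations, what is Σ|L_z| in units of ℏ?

The allowed m_l values are -4, -3, -2, -1, 0, 1, 2, 3, 4.
Σ|m_l| = 2·4(4+1)/2 = 20.

Σ|L_z| = 20 ℏ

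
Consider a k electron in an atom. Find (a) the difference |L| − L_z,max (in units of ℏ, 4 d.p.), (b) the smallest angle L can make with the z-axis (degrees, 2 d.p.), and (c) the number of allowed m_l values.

|L|−L_z,max ≈ 0.4833ℏ; θ_min ≈ 20.70°; 15 values

The letter k corresponds to l = 7.
|L| − L_z,max = (2√14 − 7)ℏ ≈ 0.4833ℏ.
cos θ_min = 7/√56, so θ_min ≈ 20.70°.
There are 2l+1 = 15 values of m_l.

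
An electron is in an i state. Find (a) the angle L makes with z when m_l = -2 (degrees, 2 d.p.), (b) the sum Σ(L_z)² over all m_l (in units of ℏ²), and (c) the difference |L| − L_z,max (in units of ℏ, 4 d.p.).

θ(m_l=-2) ≈ 107.98°; Σ(L_z)² = 182 ℏ²; |L|−L_z,max ≈ 0.4807ℏ

An i state has l = 6.
For m_l = -2: cos θ = -2/√42, θ ≈ 107.98°.
Σ m_l² = 182, so Σ(L_z)² = 182 ℏ².
|L| − L_z,max = (√42 − 6)ℏ ≈ 0.4807ℏ.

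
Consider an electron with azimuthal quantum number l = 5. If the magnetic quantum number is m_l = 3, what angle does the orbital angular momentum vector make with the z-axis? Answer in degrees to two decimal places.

θ ≈ 56.79°

|L| = ℏ√(l(l+1)) = √30 ℏ.
L_z = m_l ℏ = 3ℏ.
cos θ = L_z/|L| = 3/√30, so θ ≈ 56.79°.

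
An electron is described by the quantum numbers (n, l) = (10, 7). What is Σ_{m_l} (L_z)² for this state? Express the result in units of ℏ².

Σ(L_z)² = 280 ℏ²

m_l runs from −7 to 7, i.e. {-7, -6, -5, -4, -3, -2, -1, 0, 1, 2, 3, 4, 5, 6, 7}.
Summing m² from −7 to 7: Σ m_l² = 280.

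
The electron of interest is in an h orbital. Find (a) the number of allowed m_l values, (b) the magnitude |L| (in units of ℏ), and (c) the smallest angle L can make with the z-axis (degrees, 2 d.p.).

11 values; |L| = √30 ℏ ≈ 5.477ℏ; θ_min ≈ 24.09°

H corresponds to l = 5.
There are 2l+1 = 11 values of m_l.
|L| = ℏ√(5·6) = √30 ℏ ≈ 5.477ℏ.
cos θ_min = 5/√30, so θ_min ≈ 24.09°.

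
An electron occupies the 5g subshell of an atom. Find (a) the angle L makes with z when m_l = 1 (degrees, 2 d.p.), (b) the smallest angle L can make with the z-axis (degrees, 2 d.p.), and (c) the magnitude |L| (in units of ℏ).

θ(m_l=1) ≈ 77.08°; θ_min ≈ 26.57°; |L| = 2√5 ℏ ≈ 4.472ℏ

For 5g, l = 4.
For m_l = 1: cos θ = 1/√20, θ ≈ 77.08°.
cos θ_min = 4/√20, so θ_min ≈ 26.57°.
|L| = ℏ√(4·5) = 2√5 ℏ ≈ 4.472ℏ.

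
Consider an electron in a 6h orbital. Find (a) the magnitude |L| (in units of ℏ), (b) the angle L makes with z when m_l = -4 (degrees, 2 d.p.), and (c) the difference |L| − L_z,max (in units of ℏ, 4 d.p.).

|L| = √30 ℏ ≈ 5.477ℏ; θ(m_l=-4) ≈ 136.91°; |L|−L_z,max ≈ 0.4772ℏ

The 6h subshell has l = 5.
|L| = ℏ√(5·6) = √30 ℏ ≈ 5.477ℏ.
For m_l = -4: cos θ = -4/√30, θ ≈ 136.91°.
|L| − L_z,max = (√30 − 5)ℏ ≈ 0.4772ℏ.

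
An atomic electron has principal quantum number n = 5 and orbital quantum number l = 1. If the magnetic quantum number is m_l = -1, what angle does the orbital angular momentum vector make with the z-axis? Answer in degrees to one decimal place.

θ ≈ 135.0°

|L| = √(l(l+1)) ℏ = √2 ℏ.
L_z = m_l ℏ = −1ℏ.
cos θ = L_z/|L| = -1/√2, so θ ≈ 135.0°.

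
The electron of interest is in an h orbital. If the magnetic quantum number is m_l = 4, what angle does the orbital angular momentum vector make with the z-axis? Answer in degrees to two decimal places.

θ ≈ 43.09°

H corresponds to l = 5.
|L|² = l(l+1)ℏ² = 30ℏ², so |L| = √30 ℏ.
L_z = m_l ℏ = 4ℏ.
cos θ = L_z/|L| = 4/√30, so θ ≈ 43.09°.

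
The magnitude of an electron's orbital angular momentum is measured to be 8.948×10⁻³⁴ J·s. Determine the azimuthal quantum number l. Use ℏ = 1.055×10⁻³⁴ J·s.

|L|/ℏ = (8.948×10⁻³⁴)/(1.055×10⁻³⁴) ≈ 8.482.
l(l+1) ≈ 8.482² ≈ 71.94, so l = 8.

l = 8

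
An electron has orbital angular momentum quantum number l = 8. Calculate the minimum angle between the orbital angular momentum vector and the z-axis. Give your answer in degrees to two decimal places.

θ_min ≈ 19.47°

|L|² = l(l+1)ℏ² = 72ℏ², so |L| = 6√2 ℏ.
The smallest angle corresponds to the largest L_z, i.e. m_l = l = 8, giving L_z = 8ℏ.
cos θ_min = 8/√72, so θ_min ≈ 19.47°.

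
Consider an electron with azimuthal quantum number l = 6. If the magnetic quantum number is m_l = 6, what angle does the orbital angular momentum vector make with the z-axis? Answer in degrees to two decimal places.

θ ≈ 22.21°

|L|² = l(l+1)ℏ² = 42ℏ², so |L| = √42 ℏ.
L_z = m_l ℏ = 6ℏ.
cos θ = L_z/|L| = 6/√42, so θ ≈ 22.21°.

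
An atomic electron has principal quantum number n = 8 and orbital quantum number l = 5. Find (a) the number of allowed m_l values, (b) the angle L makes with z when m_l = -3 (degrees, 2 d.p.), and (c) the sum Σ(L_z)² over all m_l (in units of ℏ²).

There are 2l+1 = 11 values of m_l.
For m_l = -3: cos θ = -3/√30, θ ≈ 123.21°.
Σ m_l² = 110, so Σ(L_z)² = 110 ℏ².

11 values; θ(m_l=-3) ≈ 123.21°; Σ(L_z)² = 110 ℏ²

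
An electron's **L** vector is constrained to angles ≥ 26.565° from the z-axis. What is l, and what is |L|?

cos θ_min = l/√(l(l+1)) = √(l/(l+1)), so l/(l+1) = cos²(26.565°) = 0.8000.
l = cos²θ/sin²θ ≈ 4.
Then |L| = ℏ√(4·5) = 2√5 ℏ.

l = 4, |L| = 2√5 ℏ ≈ 4.472ℏ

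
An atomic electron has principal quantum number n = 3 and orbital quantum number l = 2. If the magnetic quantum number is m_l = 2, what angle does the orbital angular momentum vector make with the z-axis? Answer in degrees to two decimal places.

θ ≈ 35.26°

|L| = √(l(l+1)) ℏ = √6 ℏ.
L_z = m_l ℏ = 2ℏ.
cos θ = L_z/|L| = 2/√6, so θ ≈ 35.26°.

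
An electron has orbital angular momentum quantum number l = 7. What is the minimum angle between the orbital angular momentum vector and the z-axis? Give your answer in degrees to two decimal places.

|L| = √(l(l+1)) ℏ = 2√14 ℏ.
The smallest angle corresponds to the largest L_z, i.e. m_l = l = 7, giving L_z = 7ℏ.
cos θ_min = 7/√56, so θ_min ≈ 20.70°.

θ_min ≈ 20.70°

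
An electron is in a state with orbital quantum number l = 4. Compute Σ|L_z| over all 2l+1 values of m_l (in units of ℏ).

Σ|L_z| = 20 ℏ

m_l runs from −4 to 4, i.e. {-4, -3, -2, -1, 0, 1, 2, 3, 4}.
Σ|m_l| = l(l+1) = 20.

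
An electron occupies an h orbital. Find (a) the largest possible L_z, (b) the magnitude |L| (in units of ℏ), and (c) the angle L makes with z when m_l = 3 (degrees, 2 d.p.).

The letter h corresponds to l = 5.
L_z,max = lℏ = 5ℏ.
|L| = ℏ√(5·6) = √30 ℏ ≈ 5.477ℏ.
For m_l = 3: cos θ = 3/√30, θ ≈ 56.79°.

L_z,max = 5ℏ; |L| = √30 ℏ ≈ 5.477ℏ; θ(m_l=3) ≈ 56.79°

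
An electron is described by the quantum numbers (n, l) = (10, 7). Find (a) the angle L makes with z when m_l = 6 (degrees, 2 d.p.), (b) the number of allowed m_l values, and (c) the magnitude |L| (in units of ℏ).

θ(m_l=6) ≈ 36.70°; 15 values; |L| = 2√14 ℏ ≈ 7.483ℏ

For m_l = 6: cos θ = 6/√56, θ ≈ 36.70°.
There are 2l+1 = 15 values of m_l.
|L| = ℏ√(7·8) = 2√14 ℏ ≈ 7.483ℏ.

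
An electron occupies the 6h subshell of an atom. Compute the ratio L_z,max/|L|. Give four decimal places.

The 6h subshell has l = 5.
|L| = √30 ℏ ≈ 5.4772ℏ, while L_z,max = lℏ = 5ℏ.
L_z,max/|L| = 5/√30 = 0.9129.

L_z,max/|L| = 0.9129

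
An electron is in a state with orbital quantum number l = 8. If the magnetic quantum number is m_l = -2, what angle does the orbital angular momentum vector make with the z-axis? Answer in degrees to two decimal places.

θ ≈ 103.63°

|L|² = l(l+1)ℏ² = 72ℏ², so |L| = 6√2 ℏ.
L_z = m_l ℏ = −2ℏ.
cos θ = L_z/|L| = -2/√72, so θ ≈ 103.63°.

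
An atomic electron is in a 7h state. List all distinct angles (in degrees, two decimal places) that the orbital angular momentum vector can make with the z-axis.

θ ∈ {24.09°, 43.09°, 56.79°, 68.58°, 79.48°, 90.00°, 100.52°, 111.42°, 123.21°, 136.91°, 155.91°}

The 7h subshell has l = 5.
|L| = √(l(l+1)) ℏ = √30 ℏ.
cos θ = m_l/√30 for each m_l ∈ {-5, -4, -3, -2, -1, 0, 1, 2, 3, 4, 5}.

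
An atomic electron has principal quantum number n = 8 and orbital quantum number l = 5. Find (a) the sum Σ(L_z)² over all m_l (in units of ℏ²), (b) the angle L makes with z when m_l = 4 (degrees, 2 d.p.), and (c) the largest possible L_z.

Σ(L_z)² = 110 ℏ²; θ(m_l=4) ≈ 43.09°; L_z,max = 5ℏ

Σ m_l² = 110, so Σ(L_z)² = 110 ℏ².
For m_l = 4: cos θ = 4/√30, θ ≈ 43.09°.
L_z,max = lℏ = 5ℏ.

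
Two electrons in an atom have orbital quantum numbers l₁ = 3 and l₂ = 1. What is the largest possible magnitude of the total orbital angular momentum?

|L_tot|_max = 2√5 ℏ ≈ 4.472ℏ

L runs from |3 − 1| = 2 to 3 + 1 = 4.
So L can be 2, 3, 4.
The largest magnitude corresponds to L = 4: |L_tot| = ℏ√(4·5) = 2√5 ℏ.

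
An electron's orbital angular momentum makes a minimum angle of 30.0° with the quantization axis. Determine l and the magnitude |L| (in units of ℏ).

cos²θ_min = l/(l+1) = 0.7500.
l = cos²θ/sin²θ ≈ 3.
Then |L| = ℏ√(3·4) = 2√3 ℏ.

l = 3, |L| = 2√3 ℏ ≈ 3.464ℏ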